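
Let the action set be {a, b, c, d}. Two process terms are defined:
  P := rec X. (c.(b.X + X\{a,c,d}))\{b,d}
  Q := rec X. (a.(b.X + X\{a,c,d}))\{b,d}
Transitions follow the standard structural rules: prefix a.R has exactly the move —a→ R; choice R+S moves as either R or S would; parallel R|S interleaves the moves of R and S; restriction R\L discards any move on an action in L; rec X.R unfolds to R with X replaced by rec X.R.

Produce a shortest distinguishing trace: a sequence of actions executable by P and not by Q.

c

P's transition system — 2 states:
  m0 = rec X. (c.(b.X + X\{a,c,d}))\{b,d} has moves —c→ m1
  m1 = (b.(rec X. (c.(b.X + X\{a,c,d}))\{b,d}) + (rec X. (c.(b.X + X\{a,c,d}))\{b,d})\{a,c,d})\{b,d} has moves ·
Q's transition system — 2 states:
  n0 = rec X. (a.(b.X + X\{a,c,d}))\{b,d} has moves —a→ n1
  n1 = (b.(rec X. (a.(b.X + X\{a,c,d}))\{b,d}) + (rec X. (a.(b.X + X\{a,c,d}))\{b,d})\{a,c,d})\{b,d} has moves ·
Run σ = ⟨c⟩ on P: start {m0}
  [1] c ⇒ {m1}
  ✓ P
Run σ = ⟨c⟩ on Q: start {n0}
  [1] c ⇒ ∅  — Q cannot continue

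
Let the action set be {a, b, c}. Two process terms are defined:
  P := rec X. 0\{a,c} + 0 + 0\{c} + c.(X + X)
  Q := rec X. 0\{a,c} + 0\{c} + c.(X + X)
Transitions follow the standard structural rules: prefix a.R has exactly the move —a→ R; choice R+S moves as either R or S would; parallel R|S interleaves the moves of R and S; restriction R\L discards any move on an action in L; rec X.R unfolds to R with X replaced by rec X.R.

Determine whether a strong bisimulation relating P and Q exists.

Reachable graph of P (2 states):
  m0 = rec X. 0\{a,c} + 0 + 0\{c} + c.(X + X) has moves =c=> m1
  m1 = (rec X. 0\{a,c} + 0 + 0\{c} + c.(X + X)) + (rec X. 0\{a,c} + 0 + 0\{c} + c.(X + X)) has moves =c=> m1
Reachable graph of Q (2 states):
  n0 = rec X. 0\{a,c} + 0\{c} + c.(X + X) has moves =c=> n1
  n1 = (rec X. 0\{a,c} + 0\{c} + c.(X + X)) + (rec X. 0\{a,c} + 0\{c} + c.(X + X)) has moves =c=> n1
Bisimilarity quotient blocks:
  B0 = {m0, m1, n0, n1}
m0 ∈ B0, n0 ∈ B0 → same block

YES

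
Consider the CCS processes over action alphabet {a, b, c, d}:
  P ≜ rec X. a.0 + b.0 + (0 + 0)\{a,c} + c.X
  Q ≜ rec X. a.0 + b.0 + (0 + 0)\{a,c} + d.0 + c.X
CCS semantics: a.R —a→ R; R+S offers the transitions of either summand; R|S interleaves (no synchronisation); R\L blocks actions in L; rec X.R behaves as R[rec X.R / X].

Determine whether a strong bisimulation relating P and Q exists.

P's transition system — 2 states:
  s0 = rec X. a.0 + b.0 + (0 + 0)\{a,c} + c.X → =a=> s1, =b=> s1, =c=> s0
  s1 = 0 → ·
Q's transition system — 2 states:
  t0 = rec X. a.0 + b.0 + (0 + 0)\{a,c} + d.0 + c.X → =a=> t1, =b=> t1, =c=> t0, =d=> t1
  t1 = 0 → ·
Partition-refinement fixed point:
  B0 = {s0}
  B1 = {s1, t1}
  B2 = {t0}
s0 ∈ B0, t0 ∈ B2 → different blocks

not bisimilar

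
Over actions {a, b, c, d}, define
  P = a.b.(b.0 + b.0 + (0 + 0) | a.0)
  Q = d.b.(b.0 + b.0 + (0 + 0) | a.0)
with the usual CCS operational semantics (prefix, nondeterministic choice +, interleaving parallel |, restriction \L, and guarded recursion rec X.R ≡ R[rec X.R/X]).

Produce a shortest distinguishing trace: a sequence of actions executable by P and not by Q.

a

LTS(P): 5 reachable states
  m0 = a.b.(b.0 + b.0 + (0 + 0) | a.0) has moves =a=> m1
  m1 = b.(b.0 + b.0 + (0 + 0) | a.0) has moves =b=> m2
  m2 = b.0 + b.0 + (0 + 0) | a.0 has moves =a=> m3, =b=> m4
  m3 = (0 + 0) | 0 has moves deadlocked
  m4 = 0 has moves deadlocked
LTS(Q): 5 reachable states
  n0 = d.b.(b.0 + b.0 + (0 + 0) | a.0) has moves =d=> n1
  n1 = b.(b.0 + b.0 + (0 + 0) | a.0) has moves =b=> n2
  n2 = b.0 + b.0 + (0 + 0) | a.0 has moves =a=> n3, =b=> n4
  n3 = (0 + 0) | 0 has moves deadlocked
  n4 = 0 has moves deadlocked
Run σ = ⟨a⟩ on P: start {m0}
  [1] a ⇒ {m1}
  ✓ P
Run σ = ⟨a⟩ on Q: start {n0}
  [1] a ⇒ ∅  — Q cannot continue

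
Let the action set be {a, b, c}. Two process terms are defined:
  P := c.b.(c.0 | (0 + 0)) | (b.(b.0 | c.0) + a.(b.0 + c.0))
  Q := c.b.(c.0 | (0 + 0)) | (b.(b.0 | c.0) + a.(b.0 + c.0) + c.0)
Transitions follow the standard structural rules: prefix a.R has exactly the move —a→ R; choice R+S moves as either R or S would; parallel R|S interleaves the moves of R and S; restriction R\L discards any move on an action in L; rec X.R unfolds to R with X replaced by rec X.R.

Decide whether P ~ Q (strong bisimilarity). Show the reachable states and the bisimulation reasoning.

P ≁ Q

LTS(P): 28 reachable states
  m0 = c.b.(c.0 | (0 + 0)) | (b.(b.0 | c.0) + a.(b.0 + c.0)) → —a→ m1, —b→ m2, —c→ m3
  m1 = c.b.(c.0 | (0 + 0)) | (b.0 + c.0) → —b→ m4, —c→ m4, —c→ m5
  m2 = c.b.(c.0 | (0 + 0)) | (b.0 | c.0) → —b→ m6, —c→ m7, —c→ m8
  m3 = b.(c.0 | (0 + 0)) | (b.(b.0 | c.0) + a.(b.0 + c.0)) → —a→ m5, —b→ m7, —b→ m9
  m4 = c.b.(c.0 | (0 + 0)) | 0 → —c→ m10
  m5 = b.(c.0 | (0 + 0)) | (b.0 + c.0) → —b→ m10, —b→ m11, —c→ m10
  m6 = c.b.(c.0 | (0 + 0)) | (0 | c.0) → —c→ m12, —c→ m13
  m7 = b.(c.0 | (0 + 0)) | (b.0 | c.0) → —b→ m12, —b→ m14, —c→ m15
  m8 = c.b.(c.0 | (0 + 0)) | (b.0 | 0) → —b→ m13, —c→ m15
  m9 = c.0 | (0 + 0) | (b.(b.0 | c.0) + a.(b.0 + c.0)) → —a→ m11, —b→ m14, —c→ m16
  m10 = b.(c.0 | (0 + 0)) | 0 → —b→ m17
  m11 = c.0 | (0 + 0) | (b.0 + c.0) → —b→ m17, —c→ m17, —c→ m18
  m12 = b.(c.0 | (0 + 0)) | (0 | c.0) → —b→ m19, —c→ m20
  m13 = c.b.(c.0 | (0 + 0)) | (0 | 0) → —c→ m20
  m14 = c.0 | (0 + 0) | (b.0 | c.0) → —b→ m19, —c→ m21, —c→ m22
  m15 = b.(c.0 | (0 + 0)) | (b.0 | 0) → —b→ m20, —b→ m22
  m16 = 0 | (0 + 0) | (b.(b.0 | c.0) + a.(b.0 + c.0)) → —a→ m18, —b→ m21
  m17 = c.0 | (0 + 0) | 0 → —c→ m23
  m18 = 0 | (0 + 0) | (b.0 + c.0) → —b→ m23, —c→ m23
  m19 = c.0 | (0 + 0) | (0 | c.0) → —c→ m24, —c→ m25
  m20 = b.(c.0 | (0 + 0)) | (0 | 0) → —b→ m25
  m21 = 0 | (0 + 0) | (b.0 | c.0) → —b→ m24, —c→ m26
  m22 = c.0 | (0 + 0) | (b.0 | 0) → —b→ m25, —c→ m26
  m23 = 0 | (0 + 0) | 0 → (no moves)
  m24 = 0 | (0 + 0) | (0 | c.0) → —c→ m27
  m25 = c.0 | (0 + 0) | (0 | 0) → —c→ m27
  m26 = 0 | (0 + 0) | (b.0 | 0) → —b→ m27
  m27 = 0 | (0 + 0) | (0 | 0) → (no moves)
LTS(Q): 28 reachable states
  n0 = c.b.(c.0 | (0 + 0)) | (b.(b.0 | c.0) + a.(b.0 + c.0) + c.0) → —a→ n1, —b→ n2, —c→ n3, —c→ n4
  n1 = c.b.(c.0 | (0 + 0)) | (b.0 + c.0) → —b→ n4, —c→ n4, —c→ n5
  n2 = c.b.(c.0 | (0 + 0)) | (b.0 | c.0) → —b→ n6, —c→ n7, —c→ n8
  n3 = b.(c.0 | (0 + 0)) | (b.(b.0 | c.0) + a.(b.0 + c.0) + c.0) → —a→ n5, —b→ n7, —b→ n9, —c→ n10
  n4 = c.b.(c.0 | (0 + 0)) | 0 → —c→ n10
  n5 = b.(c.0 | (0 + 0)) | (b.0 + c.0) → —b→ n10, —b→ n11, —c→ n10
  n6 = c.b.(c.0 | (0 + 0)) | (0 | c.0) → —c→ n12, —c→ n13
  n7 = b.(c.0 | (0 + 0)) | (b.0 | c.0) → —b→ n12, —b→ n14, —c→ n15
  n8 = c.b.(c.0 | (0 + 0)) | (b.0 | 0) → —b→ n13, —c→ n15
  n9 = c.0 | (0 + 0) | (b.(b.0 | c.0) + a.(b.0 + c.0) + c.0) → —a→ n11, —b→ n14, —c→ n16, —c→ n17
  n10 = b.(c.0 | (0 + 0)) | 0 → —b→ n17
  n11 = c.0 | (0 + 0) | (b.0 + c.0) → —b→ n17, —c→ n17, —c→ n18
  n12 = b.(c.0 | (0 + 0)) | (0 | c.0) → —b→ n19, —c→ n20
  n13 = c.b.(c.0 | (0 + 0)) | (0 | 0) → —c→ n20
  n14 = c.0 | (0 + 0) | (b.0 | c.0) → —b→ n19, —c→ n21, —c→ n22
  n15 = b.(c.0 | (0 + 0)) | (b.0 | 0) → —b→ n20, —b→ n22
  n16 = 0 | (0 + 0) | (b.(b.0 | c.0) + a.(b.0 + c.0) + c.0) → —a→ n18, —b→ n21, —c→ n23
  n17 = c.0 | (0 + 0) | 0 → —c→ n23
  n18 = 0 | (0 + 0) | (b.0 + c.0) → —b→ n23, —c→ n23
  n19 = c.0 | (0 + 0) | (0 | c.0) → —c→ n24, —c→ n25
  n20 = b.(c.0 | (0 + 0)) | (0 | 0) → —b→ n25
  n21 = 0 | (0 + 0) | (b.0 | c.0) → —b→ n24, —c→ n26
  n22 = c.0 | (0 + 0) | (b.0 | 0) → —b→ n25, —c→ n26
  n23 = 0 | (0 + 0) | 0 → (no moves)
  n24 = 0 | (0 + 0) | (0 | c.0) → —c→ n27
  n25 = c.0 | (0 + 0) | (0 | 0) → —c→ n27
  n26 = 0 | (0 + 0) | (b.0 | 0) → —b→ n27
  n27 = 0 | (0 + 0) | (0 | 0) → (no moves)
Bisimilarity quotient blocks:
  B0 = {m0}
  B1 = {m1, n1}
  B2 = {m13, m4, n13, n4}
  B3 = {m10, m20, n10, n20}
  B4 = {m17, m24, m25, n17, n24, n25}
  B5 = {m23, m27, n23, n27}
  B6 = {m5, n5}
  B7 = {m11, n11}
  B8 = {m18, n18}
  B9 = {m3}
  B10 = {m9}
  B11 = {m16}
  B12 = {m21, m22, n21, n22}
  B13 = {m26, n26}
  B14 = {m14, n14}
  B15 = {m19, n19}
  B16 = {m7, n7}
  B17 = {m15, n15}
  B18 = {m12, n12}
  B19 = {m2, n2}
  B20 = {m6, n6}
  B21 = {m8, n8}
  B22 = {n0}
  B23 = {n3}
  B24 = {n9}
  B25 = {n16}
m0 ∈ B0, n0 ∈ B22 → different blocks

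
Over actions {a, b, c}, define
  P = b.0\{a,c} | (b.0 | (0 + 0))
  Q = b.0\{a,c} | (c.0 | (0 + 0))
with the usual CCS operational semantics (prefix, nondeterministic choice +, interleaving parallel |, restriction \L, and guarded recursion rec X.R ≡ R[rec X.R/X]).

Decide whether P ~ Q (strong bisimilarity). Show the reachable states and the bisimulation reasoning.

LTS(P): 4 reachable states
  m0 = b.0\{a,c} | (b.0 | (0 + 0)) ⊢ -b-> m1, -b-> m2
  m1 = 0\{a,c} | (b.0 | (0 + 0)) ⊢ -b-> m3
  m2 = b.0\{a,c} | (0 | (0 + 0)) ⊢ -b-> m3
  m3 = 0\{a,c} | (0 | (0 + 0)) ⊢ ·
LTS(Q): 4 reachable states
  n0 = b.0\{a,c} | (c.0 | (0 + 0)) ⊢ -b-> n1, -c-> n2
  n1 = 0\{a,c} | (c.0 | (0 + 0)) ⊢ -c-> n3
  n2 = b.0\{a,c} | (0 | (0 + 0)) ⊢ -b-> n3
  n3 = 0\{a,c} | (0 | (0 + 0)) ⊢ ·
Partition-refinement fixed point:
  B0 = {m0}
  B1 = {m1, m2, n2}
  B2 = {m3, n3}
  B3 = {n0}
  B4 = {n1}
m0 ∈ B0, n0 ∈ B3 → different blocks

P ≁ Q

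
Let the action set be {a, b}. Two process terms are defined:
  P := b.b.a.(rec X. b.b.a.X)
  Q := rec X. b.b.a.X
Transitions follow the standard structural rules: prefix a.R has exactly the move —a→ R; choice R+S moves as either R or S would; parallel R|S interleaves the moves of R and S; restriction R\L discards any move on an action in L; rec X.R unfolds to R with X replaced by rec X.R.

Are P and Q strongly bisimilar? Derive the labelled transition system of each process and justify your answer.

bisimilar

P's transition system — 4 states:
  m0 = b.b.a.(rec X. b.b.a.X) | —b→ m1
  m1 = b.a.(rec X. b.b.a.X) | —b→ m2
  m2 = a.(rec X. b.b.a.X) | —a→ m3
  m3 = rec X. b.b.a.X | —b→ m1
Q's transition system — 3 states:
  n0 = rec X. b.b.a.X | —b→ n1
  n1 = b.a.(rec X. b.b.a.X) | —b→ n2
  n2 = a.(rec X. b.b.a.X) | —a→ n0
Bisimilarity quotient blocks:
  B0 = {m0, m3, n0}
  B1 = {m1, n1}
  B2 = {m2, n2}
m0 ∈ B0, n0 ∈ B0 → same block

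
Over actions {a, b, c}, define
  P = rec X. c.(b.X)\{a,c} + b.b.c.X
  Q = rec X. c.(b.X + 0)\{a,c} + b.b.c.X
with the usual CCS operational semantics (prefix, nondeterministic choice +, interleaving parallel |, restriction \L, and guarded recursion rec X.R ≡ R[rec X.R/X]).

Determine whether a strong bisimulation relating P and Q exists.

Reachable graph of P (7 states):
  m0 = rec X. c.(b.X)\{a,c} + b.b.c.X has moves =b=> m1, =c=> m2
  m1 = b.c.(rec X. c.(b.X)\{a,c} + b.b.c.X) has moves =b=> m3
  m2 = (b.(rec X. c.(b.X)\{a,c} + b.b.c.X))\{a,c} has moves =b=> m4
  m3 = c.(rec X. c.(b.X)\{a,c} + b.b.c.X) has moves =c=> m0
  m4 = (rec X. c.(b.X)\{a,c} + b.b.c.X)\{a,c} has moves =b=> m5
  m5 = (b.c.(rec X. c.(b.X)\{a,c} + b.b.c.X))\{a,c} has moves =b=> m6
  m6 = (c.(rec X. c.(b.X)\{a,c} + b.b.c.X))\{a,c} has moves ∅
Reachable graph of Q (7 states):
  n0 = rec X. c.(b.X + 0)\{a,c} + b.b.c.X has moves =b=> n1, =c=> n2
  n1 = b.c.(rec X. c.(b.X + 0)\{a,c} + b.b.c.X) has moves =b=> n3
  n2 = (b.(rec X. c.(b.X + 0)\{a,c} + b.b.c.X) + 0)\{a,c} has moves =b=> n4
  n3 = c.(rec X. c.(b.X + 0)\{a,c} + b.b.c.X) has moves =c=> n0
  n4 = (rec X. c.(b.X + 0)\{a,c} + b.b.c.X)\{a,c} has moves =b=> n5
  n5 = (b.c.(rec X. c.(b.X + 0)\{a,c} + b.b.c.X))\{a,c} has moves =b=> n6
  n6 = (c.(rec X. c.(b.X + 0)\{a,c} + b.b.c.X))\{a,c} has moves ∅
Coarsest stable partition (strong bisimilarity classes):
  B0 = {m0, n0}
  B1 = {m2, n2}
  B2 = {m4, n4}
  B3 = {m5, n5}
  B4 = {m6, n6}
  B5 = {m1, n1}
  B6 = {m3, n3}
m0 ∈ B0, n0 ∈ B0 → same block

YES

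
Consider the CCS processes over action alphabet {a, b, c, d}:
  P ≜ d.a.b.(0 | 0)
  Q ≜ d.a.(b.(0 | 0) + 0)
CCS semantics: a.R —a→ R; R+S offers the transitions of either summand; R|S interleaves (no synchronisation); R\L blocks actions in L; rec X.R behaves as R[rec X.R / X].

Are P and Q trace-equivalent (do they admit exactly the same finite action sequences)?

P's transition system — 4 states:
  m0 = d.a.b.(0 | 0) :: ··d··> m1
  m1 = a.b.(0 | 0) :: ··a··> m2
  m2 = b.(0 | 0) :: ··b··> m3
  m3 = 0 | 0 :: ·
Q's transition system — 4 states:
  n0 = d.a.(b.(0 | 0) + 0) :: ··d··> n1
  n1 = a.(b.(0 | 0) + 0) :: ··a··> n2
  n2 = b.(0 | 0) + 0 :: ··b··> n3
  n3 = 0 | 0 :: ·
Partition-refinement fixed point:
  B0 = {m0, n0}
  B1 = {m1, n1}
  B2 = {m2, n2}
  B3 = {m3, n3}
m0 ∈ B0, n0 ∈ B0 → same block
Bisimilar ⇒ trace-equivalent.

traces(P) = traces(Q)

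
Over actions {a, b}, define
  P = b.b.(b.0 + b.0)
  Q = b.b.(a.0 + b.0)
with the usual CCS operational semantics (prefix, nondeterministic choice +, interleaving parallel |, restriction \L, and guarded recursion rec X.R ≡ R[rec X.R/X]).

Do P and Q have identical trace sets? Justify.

NO — witness ⟨bba⟩

LTS(P): 4 reachable states
  p0 = b.b.(b.0 + b.0) → =b=> p1
  p1 = b.(b.0 + b.0) → =b=> p2
  p2 = b.0 + b.0 → =b=> p3
  p3 = 0 → deadlocked
LTS(Q): 4 reachable states
  q0 = b.b.(a.0 + b.0) → =b=> q1
  q1 = b.(a.0 + b.0) → =b=> q2
  q2 = a.0 + b.0 → =a=> q3, =b=> q3
  q3 = 0 → deadlocked
Executing bba from Q (initial set {q0}):
  after b @ step 1: {q1}
  after b @ step 2: {q2}
  after a @ step 3: {q3}
  ✓ Q
Executing bba from P (initial set {p0}):
  after b @ step 1: {p1}
  after b @ step 2: {p2}
  after a @ step 3: ∅ (P stuck)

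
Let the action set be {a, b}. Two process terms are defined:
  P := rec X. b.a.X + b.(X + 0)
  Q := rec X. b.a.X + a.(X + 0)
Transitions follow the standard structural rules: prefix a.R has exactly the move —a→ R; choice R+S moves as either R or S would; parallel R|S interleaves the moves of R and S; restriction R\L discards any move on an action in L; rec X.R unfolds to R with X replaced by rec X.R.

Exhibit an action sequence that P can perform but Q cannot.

Reachable graph of P (3 states):
  p0 = rec X. b.a.X + b.(X + 0) → -b-> p1, -b-> p2
  p1 = (rec X. b.a.X + b.(X + 0)) + 0 → -b-> p1, -b-> p2
  p2 = a.(rec X. b.a.X + b.(X + 0)) → -a-> p0
Reachable graph of Q (3 states):
  q0 = rec X. b.a.X + a.(X + 0) → -a-> q1, -b-> q2
  q1 = (rec X. b.a.X + a.(X + 0)) + 0 → -a-> q1, -b-> q2
  q2 = a.(rec X. b.a.X + a.(X + 0)) → -a-> q0
Run σ = ⟨bb⟩ on P: start {p0}
  after b @ step 1: {p1, p2}
  after b @ step 2: {p1, p2}
  — P admits the full trace.
Run σ = ⟨bb⟩ on Q: start {q0}
  after b @ step 1: {q2}
  after b @ step 2: no successor for Q

bb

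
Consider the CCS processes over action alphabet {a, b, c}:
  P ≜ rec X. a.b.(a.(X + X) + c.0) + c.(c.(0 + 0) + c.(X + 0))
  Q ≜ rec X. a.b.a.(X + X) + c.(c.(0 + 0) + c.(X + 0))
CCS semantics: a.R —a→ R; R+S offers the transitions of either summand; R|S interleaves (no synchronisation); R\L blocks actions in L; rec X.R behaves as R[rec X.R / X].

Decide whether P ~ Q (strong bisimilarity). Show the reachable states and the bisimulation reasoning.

P ≁ Q

LTS(P): 8 reachable states
  p0 = rec X. a.b.(a.(X + X) + c.0) + c.(c.(0 + 0) + c.(X + 0)) :: ··a··> p1, ··c··> p2
  p1 = b.(a.((rec X. a.b.(a.(X + X) + c.0) + c.(c.(0 + 0) + c.(X + 0))) + (rec X. a.b.(a.(X + X) + c.0) + c.(c.(0 + 0) + c.(X + 0)))) + c.0) :: ··b··> p3
  p2 = c.(0 + 0) + c.((rec X. a.b.(a.(X + X) + c.0) + c.(c.(0 + 0) + c.(X + 0))) + 0) :: ··c··> p4, ··c··> p5
  p3 = a.((rec X. a.b.(a.(X + X) + c.0) + c.(c.(0 + 0) + c.(X + 0))) + (rec X. a.b.(a.(X + X) + c.0) + c.(c.(0 + 0) + c.(X + 0)))) + c.0 :: ··a··> p6, ··c··> p7
  p4 = (rec X. a.b.(a.(X + X) + c.0) + c.(c.(0 + 0) + c.(X + 0))) + 0 :: ··a··> p1, ··c··> p2
  p5 = 0 + 0 :: ·
  p6 = (rec X. a.b.(a.(X + X) + c.0) + c.(c.(0 + 0) + c.(X + 0))) + (rec X. a.b.(a.(X + X) + c.0) + c.(c.(0 + 0) + c.(X + 0))) :: ··a··> p1, ··c··> p2
  p7 = 0 :: ·
LTS(Q): 7 reachable states
  q0 = rec X. a.b.a.(X + X) + c.(c.(0 + 0) + c.(X + 0)) :: ··a··> q1, ··c··> q2
  q1 = b.a.((rec X. a.b.a.(X + X) + c.(c.(0 + 0) + c.(X + 0))) + (rec X. a.b.a.(X + X) + c.(c.(0 + 0) + c.(X + 0)))) :: ··b··> q3
  q2 = c.(0 + 0) + c.((rec X. a.b.a.(X + X) + c.(c.(0 + 0) + c.(X + 0))) + 0) :: ··c··> q4, ··c··> q5
  q3 = a.((rec X. a.b.a.(X + X) + c.(c.(0 + 0) + c.(X + 0))) + (rec X. a.b.a.(X + X) + c.(c.(0 + 0) + c.(X + 0)))) :: ··a··> q6
  q4 = (rec X. a.b.a.(X + X) + c.(c.(0 + 0) + c.(X + 0))) + 0 :: ··a··> q1, ··c··> q2
  q5 = 0 + 0 :: ·
  q6 = (rec X. a.b.a.(X + X) + c.(c.(0 + 0) + c.(X + 0))) + (rec X. a.b.a.(X + X) + c.(c.(0 + 0) + c.(X + 0))) :: ··a··> q1, ··c··> q2
Bisimilarity quotient blocks:
  B0 = {p0, p4, p6}
  B1 = {p1}
  B2 = {p3}
  B3 = {p2}
  B4 = {p5, p7, q5}
  B5 = {q0, q4, q6}
  B6 = {q1}
  B7 = {q3}
  B8 = {q2}
p0 ∈ B0, q0 ∈ B5 → different blocks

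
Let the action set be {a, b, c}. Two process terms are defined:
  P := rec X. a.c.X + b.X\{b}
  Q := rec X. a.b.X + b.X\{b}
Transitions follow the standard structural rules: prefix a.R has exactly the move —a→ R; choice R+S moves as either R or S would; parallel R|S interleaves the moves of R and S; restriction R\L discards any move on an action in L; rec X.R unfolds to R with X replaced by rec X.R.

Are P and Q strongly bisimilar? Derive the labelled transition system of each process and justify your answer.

NO

LTS(P): 4 reachable states
  u0 = rec X. a.c.X + b.X\{b} :: —a→ u1, —b→ u2
  u1 = c.(rec X. a.c.X + b.X\{b}) :: —c→ u0
  u2 = (rec X. a.c.X + b.X\{b})\{b} :: —a→ u3
  u3 = (c.(rec X. a.c.X + b.X\{b}))\{b} :: —c→ u2
LTS(Q): 4 reachable states
  v0 = rec X. a.b.X + b.X\{b} :: —a→ v1, —b→ v2
  v1 = b.(rec X. a.b.X + b.X\{b}) :: —b→ v0
  v2 = (rec X. a.b.X + b.X\{b})\{b} :: —a→ v3
  v3 = (b.(rec X. a.b.X + b.X\{b}))\{b} :: ∅
Partition-refinement fixed point:
  B0 = {u0}
  B1 = {u2}
  B2 = {u3}
  B3 = {u1}
  B4 = {v0}
  B5 = {v2}
  B6 = {v3}
  B7 = {v1}
u0 ∈ B0, v0 ∈ B4 → different blocks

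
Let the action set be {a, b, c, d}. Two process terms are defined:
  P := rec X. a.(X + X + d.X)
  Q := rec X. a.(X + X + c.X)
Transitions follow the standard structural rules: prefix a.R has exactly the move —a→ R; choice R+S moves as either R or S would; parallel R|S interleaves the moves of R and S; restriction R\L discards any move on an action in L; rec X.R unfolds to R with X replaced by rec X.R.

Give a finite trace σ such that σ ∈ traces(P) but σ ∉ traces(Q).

Reachable graph of P (2 states):
  m0 = rec X. a.(X + X + d.X) ⊢ —a→ m1
  m1 = (rec X. a.(X + X + d.X)) + (rec X. a.(X + X + d.X)) + d.(rec X. a.(X + X + d.X)) ⊢ —a→ m1, —d→ m0
Reachable graph of Q (2 states):
  n0 = rec X. a.(X + X + c.X) ⊢ —a→ n1
  n1 = (rec X. a.(X + X + c.X)) + (rec X. a.(X + X + c.X)) + c.(rec X. a.(X + X + c.X)) ⊢ —a→ n1, —c→ n0
Run σ = ⟨ad⟩ on P: start {m0}
  step 1 (a): {m1}
  step 2 (d): {m0}
  ✓ P
Run σ = ⟨ad⟩ on Q: start {n0}
  step 1 (a): {n1}
  step 2 (d): no successor for Q

ad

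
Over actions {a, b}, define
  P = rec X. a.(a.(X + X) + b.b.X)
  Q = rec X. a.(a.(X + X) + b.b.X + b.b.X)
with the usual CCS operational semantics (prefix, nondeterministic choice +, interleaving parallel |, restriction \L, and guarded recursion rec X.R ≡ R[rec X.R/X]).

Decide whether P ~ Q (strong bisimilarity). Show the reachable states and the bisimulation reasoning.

Reachable graph of P (4 states):
  u0 = rec X. a.(a.(X + X) + b.b.X) :: -a-> u1
  u1 = a.((rec X. a.(a.(X + X) + b.b.X)) + (rec X. a.(a.(X + X) + b.b.X))) + b.b.(rec X. a.(a.(X + X) + b.b.X)) :: -a-> u2, -b-> u3
  u2 = (rec X. a.(a.(X + X) + b.b.X)) + (rec X. a.(a.(X + X) + b.b.X)) :: -a-> u1
  u3 = b.(rec X. a.(a.(X + X) + b.b.X)) :: -b-> u0
Reachable graph of Q (4 states):
  v0 = rec X. a.(a.(X + X) + b.b.X + b.b.X) :: -a-> v1
  v1 = a.((rec X. a.(a.(X + X) + b.b.X + b.b.X)) + (rec X. a.(a.(X + X) + b.b.X + b.b.X))) + b.b.(rec X. a.(a.(X + X) + b.b.X + b.b.X)) + b.b.(rec X. a.(a.(X + X) + b.b.X + b.b.X)) :: -a-> v2, -b-> v3
  v2 = (rec X. a.(a.(X + X) + b.b.X + b.b.X)) + (rec X. a.(a.(X + X) + b.b.X + b.b.X)) :: -a-> v1
  v3 = b.(rec X. a.(a.(X + X) + b.b.X + b.b.X)) :: -b-> v0
Partition-refinement fixed point:
  B0 = {u0, u2, v0, v2}
  B1 = {u1, v1}
  B2 = {u3, v3}
u0 ∈ B0, v0 ∈ B0 → same block

YES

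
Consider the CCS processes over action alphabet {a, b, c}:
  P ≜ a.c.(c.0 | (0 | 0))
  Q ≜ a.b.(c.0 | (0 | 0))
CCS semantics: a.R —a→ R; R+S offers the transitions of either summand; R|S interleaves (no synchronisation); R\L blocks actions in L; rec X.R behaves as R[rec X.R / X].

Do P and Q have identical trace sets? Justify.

Reachable graph of P (4 states):
  m0 = a.c.(c.0 | (0 | 0)) :: ··a··> m1
  m1 = c.(c.0 | (0 | 0)) :: ··c··> m2
  m2 = c.0 | (0 | 0) :: ··c··> m3
  m3 = 0 | (0 | 0) :: (no moves)
Reachable graph of Q (4 states):
  n0 = a.b.(c.0 | (0 | 0)) :: ··a··> n1
  n1 = b.(c.0 | (0 | 0)) :: ··b··> n2
  n2 = c.0 | (0 | 0) :: ··c··> n3
  n3 = 0 | (0 | 0) :: (no moves)
Executing ac from P (initial set {m0}):
  after a @ step 1: {m1}
  after c @ step 2: {m2}
  ✓ P
Executing ac from Q (initial set {n0}):
  after a @ step 1: {n1}
  after c @ step 2: ∅ (Q stuck)

trace-distinct — witness ⟨ac⟩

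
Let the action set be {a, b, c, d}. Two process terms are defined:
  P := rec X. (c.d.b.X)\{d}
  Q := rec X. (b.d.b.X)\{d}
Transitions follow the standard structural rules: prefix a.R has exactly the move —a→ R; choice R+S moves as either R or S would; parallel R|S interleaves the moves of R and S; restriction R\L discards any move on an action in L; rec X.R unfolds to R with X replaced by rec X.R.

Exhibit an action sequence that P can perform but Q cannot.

c

P's transition system — 2 states:
  u0 = rec X. (c.d.b.X)\{d} ⊢ —c→ u1
  u1 = (d.b.(rec X. (c.d.b.X)\{d}))\{d} ⊢ ∅
Q's transition system — 2 states:
  v0 = rec X. (b.d.b.X)\{d} ⊢ —b→ v1
  v1 = (d.b.(rec X. (b.d.b.X)\{d}))\{d} ⊢ ∅
Executing c from P (initial set {u0}):
  step 1 (c): {u1}
  ✓ P
Executing c from Q (initial set {v0}):
  step 1 (c): ∅  — Q cannot continue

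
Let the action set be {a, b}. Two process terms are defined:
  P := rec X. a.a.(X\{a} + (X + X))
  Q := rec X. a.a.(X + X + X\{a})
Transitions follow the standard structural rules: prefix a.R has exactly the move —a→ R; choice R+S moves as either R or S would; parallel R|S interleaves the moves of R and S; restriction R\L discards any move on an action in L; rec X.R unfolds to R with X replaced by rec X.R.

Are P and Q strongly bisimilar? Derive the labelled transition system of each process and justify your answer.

LTS(P): 3 reachable states
  s0 = rec X. a.a.(X\{a} + (X + X)) | ··a··> s1
  s1 = a.((rec X. a.a.(X\{a} + (X + X)))\{a} + ((rec X. a.a.(X\{a} + (X + X))) + (rec X. a.a.(X\{a} + (X + X))))) | ··a··> s2
  s2 = (rec X. a.a.(X\{a} + (X + X)))\{a} + ((rec X. a.a.(X\{a} + (X + X))) + (rec X. a.a.(X\{a} + (X + X)))) | ··a··> s1
LTS(Q): 3 reachable states
  t0 = rec X. a.a.(X + X + X\{a}) | ··a··> t1
  t1 = a.((rec X. a.a.(X + X + X\{a})) + (rec X. a.a.(X + X + X\{a})) + (rec X. a.a.(X + X + X\{a}))\{a}) | ··a··> t2
  t2 = (rec X. a.a.(X + X + X\{a})) + (rec X. a.a.(X + X + X\{a})) + (rec X. a.a.(X + X + X\{a}))\{a} | ··a··> t1
Bisimilarity quotient blocks:
  B0 = {s0, s1, s2, t0, t1, t2}
s0 ∈ B0, t0 ∈ B0 → same block

bisimilar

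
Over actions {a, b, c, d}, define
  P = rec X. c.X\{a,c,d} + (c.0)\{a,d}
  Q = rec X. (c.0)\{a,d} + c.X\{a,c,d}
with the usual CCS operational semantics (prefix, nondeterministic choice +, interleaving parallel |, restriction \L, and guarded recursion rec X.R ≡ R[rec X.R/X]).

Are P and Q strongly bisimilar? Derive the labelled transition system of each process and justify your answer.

P ~ Q

P's transition system — 3 states:
  s0 = rec X. c.X\{a,c,d} + (c.0)\{a,d} has moves --c--▸ s1, --c--▸ s2
  s1 = (rec X. c.X\{a,c,d} + (c.0)\{a,d})\{a,c,d} has moves stopped
  s2 = 0\{a,d} has moves stopped
Q's transition system — 3 states:
  t0 = rec X. (c.0)\{a,d} + c.X\{a,c,d} has moves --c--▸ t1, --c--▸ t2
  t1 = (rec X. (c.0)\{a,d} + c.X\{a,c,d})\{a,c,d} has moves stopped
  t2 = 0\{a,d} has moves stopped
Coarsest stable partition (strong bisimilarity classes):
  B0 = {s0, t0}
  B1 = {s1, s2, t1, t2}
s0 ∈ B0, t0 ∈ B0 → same block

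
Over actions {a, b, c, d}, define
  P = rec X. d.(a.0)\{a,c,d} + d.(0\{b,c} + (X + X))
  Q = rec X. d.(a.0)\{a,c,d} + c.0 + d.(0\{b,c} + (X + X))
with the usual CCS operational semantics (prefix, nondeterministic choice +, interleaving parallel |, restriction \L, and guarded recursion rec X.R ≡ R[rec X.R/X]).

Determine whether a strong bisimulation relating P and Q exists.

not bisimilar

P's transition system — 3 states:
  s0 = rec X. d.(a.0)\{a,c,d} + d.(0\{b,c} + (X + X)) :: —d→ s1, —d→ s2
  s1 = (a.0)\{a,c,d} :: ·
  s2 = 0\{b,c} + ((rec X. d.(a.0)\{a,c,d} + d.(0\{b,c} + (X + X))) + (rec X. d.(a.0)\{a,c,d} + d.(0\{b,c} + (X + X)))) :: —d→ s1, —d→ s2
Q's transition system — 4 states:
  t0 = rec X. d.(a.0)\{a,c,d} + c.0 + d.(0\{b,c} + (X + X)) :: —c→ t1, —d→ t2, —d→ t3
  t1 = 0 :: ·
  t2 = (a.0)\{a,c,d} :: ·
  t3 = 0\{b,c} + ((rec X. d.(a.0)\{a,c,d} + c.0 + d.(0\{b,c} + (X + X))) + (rec X. d.(a.0)\{a,c,d} + c.0 + d.(0\{b,c} + (X + X)))) :: —c→ t1, —d→ t2, —d→ t3
Partition-refinement fixed point:
  B0 = {s0, s2}
  B1 = {s1, t1, t2}
  B2 = {t0, t3}
s0 ∈ B0, t0 ∈ B2 → different blocks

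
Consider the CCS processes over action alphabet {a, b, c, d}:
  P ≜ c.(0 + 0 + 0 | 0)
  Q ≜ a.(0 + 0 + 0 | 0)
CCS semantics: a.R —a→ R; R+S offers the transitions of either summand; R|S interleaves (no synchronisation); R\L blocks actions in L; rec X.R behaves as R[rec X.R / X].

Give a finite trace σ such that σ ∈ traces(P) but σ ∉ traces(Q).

c

Reachable graph of P (2 states):
  s0 = c.(0 + 0 + 0 | 0) | —c→ s1
  s1 = 0 + 0 + 0 | 0 | ∅
Reachable graph of Q (2 states):
  t0 = a.(0 + 0 + 0 | 0) | —a→ t1
  t1 = 0 + 0 + 0 | 0 | ∅
Executing c from P (initial set {s0}):
  [1] c ⇒ {s1}
  ✓ P
Executing c from Q (initial set {t0}):
  [1] c ⇒ ∅ (Q stuck)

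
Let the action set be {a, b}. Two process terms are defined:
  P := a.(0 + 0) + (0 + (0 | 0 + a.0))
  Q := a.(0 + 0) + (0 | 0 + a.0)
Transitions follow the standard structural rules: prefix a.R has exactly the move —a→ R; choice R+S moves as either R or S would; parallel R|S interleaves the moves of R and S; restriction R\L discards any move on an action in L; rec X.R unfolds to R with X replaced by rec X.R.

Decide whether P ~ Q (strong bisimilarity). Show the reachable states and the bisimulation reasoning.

YES

Reachable graph of P (3 states):
  u0 = a.(0 + 0) + (0 + (0 | 0 + a.0)) has moves ··a··> u1, ··a··> u2
  u1 = 0 has moves ∅
  u2 = 0 + 0 has moves ∅
Reachable graph of Q (3 states):
  v0 = a.(0 + 0) + (0 | 0 + a.0) has moves ··a··> v1, ··a··> v2
  v1 = 0 has moves ∅
  v2 = 0 + 0 has moves ∅
Partition-refinement fixed point:
  B0 = {u0, v0}
  B1 = {u1, u2, v1, v2}
u0 ∈ B0, v0 ∈ B0 → same block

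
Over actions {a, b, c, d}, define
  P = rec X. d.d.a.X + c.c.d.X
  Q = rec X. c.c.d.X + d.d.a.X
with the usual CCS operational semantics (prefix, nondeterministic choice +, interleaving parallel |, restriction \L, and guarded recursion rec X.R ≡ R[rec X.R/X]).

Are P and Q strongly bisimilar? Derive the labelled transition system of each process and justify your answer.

LTS(P): 5 reachable states
  p0 = rec X. d.d.a.X + c.c.d.X ⊢ ··c··> p1, ··d··> p2
  p1 = c.d.(rec X. d.d.a.X + c.c.d.X) ⊢ ··c··> p3
  p2 = d.a.(rec X. d.d.a.X + c.c.d.X) ⊢ ··d··> p4
  p3 = d.(rec X. d.d.a.X + c.c.d.X) ⊢ ··d··> p0
  p4 = a.(rec X. d.d.a.X + c.c.d.X) ⊢ ··a··> p0
LTS(Q): 5 reachable states
  q0 = rec X. c.c.d.X + d.d.a.X ⊢ ··c··> q1, ··d··> q2
  q1 = c.d.(rec X. c.c.d.X + d.d.a.X) ⊢ ··c··> q3
  q2 = d.a.(rec X. c.c.d.X + d.d.a.X) ⊢ ··d··> q4
  q3 = d.(rec X. c.c.d.X + d.d.a.X) ⊢ ··d··> q0
  q4 = a.(rec X. c.c.d.X + d.d.a.X) ⊢ ··a··> q0
Partition-refinement fixed point:
  B0 = {p0, q0}
  B1 = {p2, q2}
  B2 = {p4, q4}
  B3 = {p1, q1}
  B4 = {p3, q3}
p0 ∈ B0, q0 ∈ B0 → same block

P ~ Q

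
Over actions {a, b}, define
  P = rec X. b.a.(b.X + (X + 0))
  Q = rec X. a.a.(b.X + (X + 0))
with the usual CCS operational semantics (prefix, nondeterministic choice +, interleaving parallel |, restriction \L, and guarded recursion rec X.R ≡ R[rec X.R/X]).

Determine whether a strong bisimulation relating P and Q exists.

Reachable graph of P (3 states):
  u0 = rec X. b.a.(b.X + (X + 0)) → -b-> u1
  u1 = a.(b.(rec X. b.a.(b.X + (X + 0))) + ((rec X. b.a.(b.X + (X + 0))) + 0)) → -a-> u2
  u2 = b.(rec X. b.a.(b.X + (X + 0))) + ((rec X. b.a.(b.X + (X + 0))) + 0) → -b-> u0, -b-> u1
Reachable graph of Q (3 states):
  v0 = rec X. a.a.(b.X + (X + 0)) → -a-> v1
  v1 = a.(b.(rec X. a.a.(b.X + (X + 0))) + ((rec X. a.a.(b.X + (X + 0))) + 0)) → -a-> v2
  v2 = b.(rec X. a.a.(b.X + (X + 0))) + ((rec X. a.a.(b.X + (X + 0))) + 0) → -a-> v1, -b-> v0
Partition-refinement fixed point:
  B0 = {u0}
  B1 = {u1}
  B2 = {u2}
  B3 = {v0}
  B4 = {v1}
  B5 = {v2}
u0 ∈ B0, v0 ∈ B3 → different blocks

not bisimilar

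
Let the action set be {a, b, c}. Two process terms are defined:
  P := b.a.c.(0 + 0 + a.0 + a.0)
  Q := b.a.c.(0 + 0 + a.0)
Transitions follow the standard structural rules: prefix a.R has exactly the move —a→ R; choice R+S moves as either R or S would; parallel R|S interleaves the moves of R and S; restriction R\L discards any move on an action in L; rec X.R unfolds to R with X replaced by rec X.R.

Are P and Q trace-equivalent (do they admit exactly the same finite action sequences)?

traces(P) = traces(Q)

Reachable graph of P (5 states):
  s0 = b.a.c.(0 + 0 + a.0 + a.0) | =b=> s1
  s1 = a.c.(0 + 0 + a.0 + a.0) | =a=> s2
  s2 = c.(0 + 0 + a.0 + a.0) | =c=> s3
  s3 = 0 + 0 + a.0 + a.0 | =a=> s4
  s4 = 0 | ∅
Reachable graph of Q (5 states):
  t0 = b.a.c.(0 + 0 + a.0) | =b=> t1
  t1 = a.c.(0 + 0 + a.0) | =a=> t2
  t2 = c.(0 + 0 + a.0) | =c=> t3
  t3 = 0 + 0 + a.0 | =a=> t4
  t4 = 0 | ∅
Partition-refinement fixed point:
  B0 = {s0, t0}
  B1 = {s1, t1}
  B2 = {s2, t2}
  B3 = {s3, t3}
  B4 = {s4, t4}
s0 ∈ B0, t0 ∈ B0 → same block
Bisimilar ⇒ trace-equivalent.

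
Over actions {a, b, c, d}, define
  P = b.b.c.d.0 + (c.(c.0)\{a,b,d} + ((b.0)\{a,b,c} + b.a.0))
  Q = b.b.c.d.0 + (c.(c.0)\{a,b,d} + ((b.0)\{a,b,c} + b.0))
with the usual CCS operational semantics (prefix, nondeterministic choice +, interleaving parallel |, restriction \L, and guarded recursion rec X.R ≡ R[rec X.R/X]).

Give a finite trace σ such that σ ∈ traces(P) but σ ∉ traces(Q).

P's transition system — 8 states:
  u0 = b.b.c.d.0 + (c.(c.0)\{a,b,d} + ((b.0)\{a,b,c} + b.a.0)) ⊢ =b=> u1, =b=> u2, =c=> u3
  u1 = a.0 ⊢ =a=> u4
  u2 = b.c.d.0 ⊢ =b=> u5
  u3 = (c.0)\{a,b,d} ⊢ =c=> u6
  u4 = 0 ⊢ ·
  u5 = c.d.0 ⊢ =c=> u7
  u6 = 0\{a,b,d} ⊢ ·
  u7 = d.0 ⊢ =d=> u4
Q's transition system — 7 states:
  v0 = b.b.c.d.0 + (c.(c.0)\{a,b,d} + ((b.0)\{a,b,c} + b.0)) ⊢ =b=> v1, =b=> v2, =c=> v3
  v1 = 0 ⊢ ·
  v2 = b.c.d.0 ⊢ =b=> v4
  v3 = (c.0)\{a,b,d} ⊢ =c=> v5
  v4 = c.d.0 ⊢ =c=> v6
  v5 = 0\{a,b,d} ⊢ ·
  v6 = d.0 ⊢ =d=> v1
Run σ = ⟨ba⟩ on P: start {u0}
  step 1 (b): {u1, u2}
  step 2 (a): {u4}
  ✓ P
Run σ = ⟨ba⟩ on Q: start {v0}
  step 1 (b): {v1, v2}
  step 2 (a): ∅ (Q stuck)

ba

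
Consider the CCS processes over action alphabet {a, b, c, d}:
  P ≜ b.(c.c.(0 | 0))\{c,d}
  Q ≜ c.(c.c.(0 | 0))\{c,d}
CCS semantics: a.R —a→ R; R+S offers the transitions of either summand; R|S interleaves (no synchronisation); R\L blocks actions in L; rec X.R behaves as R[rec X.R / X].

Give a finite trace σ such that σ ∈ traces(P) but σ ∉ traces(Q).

LTS(P): 2 reachable states
  m0 = b.(c.c.(0 | 0))\{c,d} has moves —b→ m1
  m1 = (c.c.(0 | 0))\{c,d} has moves deadlocked
LTS(Q): 2 reachable states
  n0 = c.(c.c.(0 | 0))\{c,d} has moves —c→ n1
  n1 = (c.c.(0 | 0))\{c,d} has moves deadlocked
Run σ = ⟨b⟩ on P: start {m0}
  [1] b ⇒ {m1}
  ✓ P
Run σ = ⟨b⟩ on Q: start {n0}
  [1] b ⇒ no successor for Q

b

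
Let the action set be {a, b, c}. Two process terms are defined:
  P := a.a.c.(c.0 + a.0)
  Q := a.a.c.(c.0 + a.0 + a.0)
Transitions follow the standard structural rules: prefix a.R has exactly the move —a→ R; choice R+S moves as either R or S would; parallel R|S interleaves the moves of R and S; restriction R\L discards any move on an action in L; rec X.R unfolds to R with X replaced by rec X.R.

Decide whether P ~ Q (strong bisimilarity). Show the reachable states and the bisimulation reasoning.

P ~ Q

LTS(P): 5 reachable states
  u0 = a.a.c.(c.0 + a.0) has moves -a-> u1
  u1 = a.c.(c.0 + a.0) has moves -a-> u2
  u2 = c.(c.0 + a.0) has moves -c-> u3
  u3 = c.0 + a.0 has moves -a-> u4, -c-> u4
  u4 = 0 has moves deadlocked
LTS(Q): 5 reachable states
  v0 = a.a.c.(c.0 + a.0 + a.0) has moves -a-> v1
  v1 = a.c.(c.0 + a.0 + a.0) has moves -a-> v2
  v2 = c.(c.0 + a.0 + a.0) has moves -c-> v3
  v3 = c.0 + a.0 + a.0 has moves -a-> v4, -c-> v4
  v4 = 0 has moves deadlocked
Bisimilarity quotient blocks:
  B0 = {u0, v0}
  B1 = {u1, v1}
  B2 = {u2, v2}
  B3 = {u3, v3}
  B4 = {u4, v4}
u0 ∈ B0, v0 ∈ B0 → same block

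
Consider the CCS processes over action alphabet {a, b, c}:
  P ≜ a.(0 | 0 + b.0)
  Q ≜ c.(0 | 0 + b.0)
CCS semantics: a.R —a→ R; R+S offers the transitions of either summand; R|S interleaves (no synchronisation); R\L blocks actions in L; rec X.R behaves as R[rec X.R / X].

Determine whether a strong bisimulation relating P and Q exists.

not bisimilar

Reachable graph of P (3 states):
  s0 = a.(0 | 0 + b.0) → =a=> s1
  s1 = 0 | 0 + b.0 → =b=> s2
  s2 = 0 → ·
Reachable graph of Q (3 states):
  t0 = c.(0 | 0 + b.0) → =c=> t1
  t1 = 0 | 0 + b.0 → =b=> t2
  t2 = 0 → ·
Bisimilarity quotient blocks:
  B0 = {s0}
  B1 = {s1, t1}
  B2 = {s2, t2}
  B3 = {t0}
s0 ∈ B0, t0 ∈ B3 → different blocks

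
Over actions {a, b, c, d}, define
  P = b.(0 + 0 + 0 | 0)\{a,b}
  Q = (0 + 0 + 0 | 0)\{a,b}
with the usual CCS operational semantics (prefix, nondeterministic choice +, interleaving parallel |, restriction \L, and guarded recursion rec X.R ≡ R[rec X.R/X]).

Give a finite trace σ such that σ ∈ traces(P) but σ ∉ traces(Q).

b

Reachable graph of P (2 states):
  m0 = b.(0 + 0 + 0 | 0)\{a,b} has moves =b=> m1
  m1 = (0 + 0 + 0 | 0)\{a,b} has moves deadlocked
Reachable graph of Q (1 states):
  n0 = (0 + 0 + 0 | 0)\{a,b} has moves deadlocked
Executing b from P (initial set {m0}):
  after b @ step 1: {m1}
  P completes σ.
Executing b from Q (initial set {n0}):
  after b @ step 1: no successor for Q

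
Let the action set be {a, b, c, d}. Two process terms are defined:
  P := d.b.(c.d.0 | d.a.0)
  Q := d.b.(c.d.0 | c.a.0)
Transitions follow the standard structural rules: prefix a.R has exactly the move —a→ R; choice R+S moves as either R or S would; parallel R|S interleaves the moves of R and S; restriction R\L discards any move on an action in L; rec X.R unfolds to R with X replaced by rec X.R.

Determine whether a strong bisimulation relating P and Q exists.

P ≁ Q

P's transition system — 11 states:
  s0 = d.b.(c.d.0 | d.a.0) | -d-> s1
  s1 = b.(c.d.0 | d.a.0) | -b-> s2
  s2 = c.d.0 | d.a.0 | -c-> s3, -d-> s4
  s3 = d.0 | d.a.0 | -d-> s5, -d-> s6
  s4 = c.d.0 | a.0 | -a-> s7, -c-> s6
  s5 = 0 | d.a.0 | -d-> s8
  s6 = d.0 | a.0 | -a-> s9, -d-> s8
  s7 = c.d.0 | 0 | -c-> s9
  s8 = 0 | a.0 | -a-> s10
  s9 = d.0 | 0 | -d-> s10
  s10 = 0 | 0 | (no moves)
Q's transition system — 11 states:
  t0 = d.b.(c.d.0 | c.a.0) | -d-> t1
  t1 = b.(c.d.0 | c.a.0) | -b-> t2
  t2 = c.d.0 | c.a.0 | -c-> t3, -c-> t4
  t3 = c.d.0 | a.0 | -a-> t5, -c-> t6
  t4 = d.0 | c.a.0 | -c-> t6, -d-> t7
  t5 = c.d.0 | 0 | -c-> t8
  t6 = d.0 | a.0 | -a-> t8, -d-> t9
  t7 = 0 | c.a.0 | -c-> t9
  t8 = d.0 | 0 | -d-> t10
  t9 = 0 | a.0 | -a-> t10
  t10 = 0 | 0 | (no moves)
Partition-refinement fixed point:
  B0 = {s0}
  B1 = {s1}
  B2 = {s2}
  B3 = {s4, t3}
  B4 = {s7, t5}
  B5 = {s9, t8}
  B6 = {s10, t10}
  B7 = {s6, t6}
  B8 = {s8, t9}
  B9 = {s3}
  B10 = {s5}
  B11 = {t0}
  B12 = {t1}
  B13 = {t2}
  B14 = {t4}
  B15 = {t7}
s0 ∈ B0, t0 ∈ B11 → different blocks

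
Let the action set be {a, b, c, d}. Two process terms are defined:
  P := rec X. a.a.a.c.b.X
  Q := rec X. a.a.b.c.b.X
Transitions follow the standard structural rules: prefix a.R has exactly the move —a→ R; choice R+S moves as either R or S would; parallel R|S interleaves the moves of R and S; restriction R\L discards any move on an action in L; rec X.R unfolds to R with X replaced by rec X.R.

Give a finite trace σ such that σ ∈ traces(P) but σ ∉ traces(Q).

aaa

Reachable graph of P (5 states):
  p0 = rec X. a.a.a.c.b.X has moves --a--▸ p1
  p1 = a.a.c.b.(rec X. a.a.a.c.b.X) has moves --a--▸ p2
  p2 = a.c.b.(rec X. a.a.a.c.b.X) has moves --a--▸ p3
  p3 = c.b.(rec X. a.a.a.c.b.X) has moves --c--▸ p4
  p4 = b.(rec X. a.a.a.c.b.X) has moves --b--▸ p0
Reachable graph of Q (5 states):
  q0 = rec X. a.a.b.c.b.X has moves --a--▸ q1
  q1 = a.b.c.b.(rec X. a.a.b.c.b.X) has moves --a--▸ q2
  q2 = b.c.b.(rec X. a.a.b.c.b.X) has moves --b--▸ q3
  q3 = c.b.(rec X. a.a.b.c.b.X) has moves --c--▸ q4
  q4 = b.(rec X. a.a.b.c.b.X) has moves --b--▸ q0
Run σ = ⟨aaa⟩ on P: start {p0}
  after a @ step 1: {p1}
  after a @ step 2: {p2}
  after a @ step 3: {p3}
  P completes σ.
Run σ = ⟨aaa⟩ on Q: start {q0}
  after a @ step 1: {q1}
  after a @ step 2: {q2}
  after a @ step 3: no successor for Q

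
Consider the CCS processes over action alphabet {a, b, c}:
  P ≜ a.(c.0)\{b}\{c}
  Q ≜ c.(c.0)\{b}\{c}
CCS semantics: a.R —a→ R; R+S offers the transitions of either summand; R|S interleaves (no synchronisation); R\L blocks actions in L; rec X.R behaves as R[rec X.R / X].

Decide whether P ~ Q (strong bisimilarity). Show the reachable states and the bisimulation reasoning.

LTS(P): 2 reachable states
  m0 = a.(c.0)\{b}\{c} :: —a→ m1
  m1 = (c.0)\{b}\{c} :: stopped
LTS(Q): 2 reachable states
  n0 = c.(c.0)\{b}\{c} :: —c→ n1
  n1 = (c.0)\{b}\{c} :: stopped
Coarsest stable partition (strong bisimilarity classes):
  B0 = {m0}
  B1 = {m1, n1}
  B2 = {n0}
m0 ∈ B0, n0 ∈ B2 → different blocks

not bisimilar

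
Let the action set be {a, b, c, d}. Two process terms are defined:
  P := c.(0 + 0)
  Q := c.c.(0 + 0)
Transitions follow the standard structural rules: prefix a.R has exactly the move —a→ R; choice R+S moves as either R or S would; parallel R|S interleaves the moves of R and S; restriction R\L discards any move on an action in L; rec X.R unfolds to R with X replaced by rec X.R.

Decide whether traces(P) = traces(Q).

trace-distinct — witness ⟨cc⟩

P's transition system — 2 states:
  s0 = c.(0 + 0) :: --c--▸ s1
  s1 = 0 + 0 :: (no moves)
Q's transition system — 3 states:
  t0 = c.c.(0 + 0) :: --c--▸ t1
  t1 = c.(0 + 0) :: --c--▸ t2
  t2 = 0 + 0 :: (no moves)
Run σ = ⟨cc⟩ on Q: start {t0}
  after c @ step 1: {t1}
  after c @ step 2: {t2}
  Q completes σ.
Run σ = ⟨cc⟩ on P: start {s0}
  after c @ step 1: {s1}
  after c @ step 2: ∅ (P stuck)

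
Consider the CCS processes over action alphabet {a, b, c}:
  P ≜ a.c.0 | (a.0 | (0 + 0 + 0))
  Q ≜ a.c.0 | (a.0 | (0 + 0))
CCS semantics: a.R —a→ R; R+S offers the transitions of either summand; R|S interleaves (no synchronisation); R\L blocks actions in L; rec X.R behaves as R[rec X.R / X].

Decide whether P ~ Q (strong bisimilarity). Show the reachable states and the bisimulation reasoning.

YES

P's transition system — 6 states:
  p0 = a.c.0 | (a.0 | (0 + 0 + 0)) ⊢ --a--▸ p1, --a--▸ p2
  p1 = a.c.0 | (0 | (0 + 0 + 0)) ⊢ --a--▸ p3
  p2 = c.0 | (a.0 | (0 + 0 + 0)) ⊢ --a--▸ p3, --c--▸ p4
  p3 = c.0 | (0 | (0 + 0 + 0)) ⊢ --c--▸ p5
  p4 = 0 | (a.0 | (0 + 0 + 0)) ⊢ --a--▸ p5
  p5 = 0 | (0 | (0 + 0 + 0)) ⊢ ·
Q's transition system — 6 states:
  q0 = a.c.0 | (a.0 | (0 + 0)) ⊢ --a--▸ q1, --a--▸ q2
  q1 = a.c.0 | (0 | (0 + 0)) ⊢ --a--▸ q3
  q2 = c.0 | (a.0 | (0 + 0)) ⊢ --a--▸ q3, --c--▸ q4
  q3 = c.0 | (0 | (0 + 0)) ⊢ --c--▸ q5
  q4 = 0 | (a.0 | (0 + 0)) ⊢ --a--▸ q5
  q5 = 0 | (0 | (0 + 0)) ⊢ ·
Partition-refinement fixed point:
  B0 = {p0, q0}
  B1 = {p1, q1}
  B2 = {p3, q3}
  B3 = {p5, q5}
  B4 = {p2, q2}
  B5 = {p4, q4}
p0 ∈ B0, q0 ∈ B0 → same block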